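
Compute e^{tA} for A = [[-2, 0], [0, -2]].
e^{tA} = [[e^{-2*t}, 0], [0, e^{-2*t}]]

A has Jordan form J = [[-2, 0], [0, -2]] with A = PJP^{-1}, so e^{tA} = P e^{tJ} P^{-1}.

For a Jordan block J_k(λ), e^{tJ_k(λ)} = e^{λt} · (I + tN + t^2 N^2/2! + ... + t^{k-1} N^{k-1}/(k-1)!) where N is the nilpotent superdiagonal part.

Assembling the blocks and conjugating back gives the entries of e^{tA} as shown above.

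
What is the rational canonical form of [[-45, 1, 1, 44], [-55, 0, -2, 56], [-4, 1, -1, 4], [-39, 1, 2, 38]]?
The invariant factors of A (the non-unit diagonal entries of the Smith normal form of xI - A over ℚ[x]) are (x + 4)^2(x^2 - 6), each dividing the next. The characteristic polynomial is their product, (x + 4)^2(x^2 - 6).

The rational canonical form is the block-diagonal matrix of companion matrices C(f_i):
R = [[0, 0, 0, 96], [1, 0, 0, 48], [0, 1, 0, -10], [0, 0, 1, -8]].

Note the characteristic polynomial does not split into linear factors over ℚ, so A has no Jordan form over ℚ; the rational canonical form exists over any field.

R = [[0, 0, 0, 96], [1, 0, 0, 48], [0, 1, 0, -10], [0, 0, 1, -8]]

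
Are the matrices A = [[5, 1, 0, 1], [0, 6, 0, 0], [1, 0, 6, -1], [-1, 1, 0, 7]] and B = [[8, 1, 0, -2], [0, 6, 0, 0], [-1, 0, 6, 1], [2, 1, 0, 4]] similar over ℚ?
Yes.

Two matrices over a field are similar if and only if they have the same invariant factors.

Both A and B have characteristic polynomial (x - 6)^4 and minimal polynomial (x - 6)^2. Computing further, both have invariant factors (x - 6)^2, (x - 6)^2. Hence A and B are similar.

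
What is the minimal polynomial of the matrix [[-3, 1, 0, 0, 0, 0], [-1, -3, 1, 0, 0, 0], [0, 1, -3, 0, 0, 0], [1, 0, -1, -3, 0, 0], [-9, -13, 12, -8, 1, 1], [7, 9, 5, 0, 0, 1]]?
The characteristic polynomial factors as (x - 1)^2(x + 3)^4. The minimal polynomial is ∏(x - λ)^{k_λ} where k_λ is the size of the largest Jordan block at λ.

For λ = -3: rank(A + 3I) = 4, and the largest Jordan block has size 3 (the smallest k with rank((A + 3I)^k) = rank((A + 3I)^(k+1))).
For λ = 1: rank(A - I) = 5, and the largest Jordan block has size 2 (the smallest k with rank((A - I)^k) = rank((A - I)^(k+1))).

So m_A(x) = (x - 1)^2(x + 3)^3.

m_A(x) = (x - 1)^2(x + 3)^3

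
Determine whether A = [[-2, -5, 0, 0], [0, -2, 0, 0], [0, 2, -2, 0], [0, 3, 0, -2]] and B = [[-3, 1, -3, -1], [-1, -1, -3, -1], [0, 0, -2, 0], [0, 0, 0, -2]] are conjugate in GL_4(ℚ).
Two matrices over a field are similar if and only if they have the same invariant factors.

Both A and B have characteristic polynomial (x + 2)^4 and minimal polynomial (x + 2)^2. Computing further, both have invariant factors x + 2, x + 2, (x + 2)^2. Hence A and B are similar.

Yes.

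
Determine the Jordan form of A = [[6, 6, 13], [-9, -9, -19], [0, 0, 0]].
J = [[-3, 0, 0], [0, 0, 1], [0, 0, 0]]

The characteristic polynomial is det(xI - A) = x^2(x + 3), so the eigenvalues are -3 (algebraic multiplicity 1), 0 (algebraic multiplicity 2).

For λ = -3: algebraic multiplicity 1 gives one 1×1 block.

For λ = 0: rank(A) = 2, rank(A^2) = 1. The eigenspace has dimension 3 - 2 = 1, so there is 1 Jordan block; the rank sequence gives block sizes [2].

Assembling the blocks gives the Jordan form J above.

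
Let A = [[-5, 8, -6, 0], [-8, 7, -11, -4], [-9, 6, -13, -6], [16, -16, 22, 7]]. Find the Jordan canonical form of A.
The characteristic polynomial is det(xI - A) = (x + 1)^4, so the eigenvalues are -1 (algebraic multiplicity 4).

For λ = -1: rank(A + I) = 2, rank((A + I)^2) = 1, rank((A + I)^3) = 0. The eigenspace has dimension 4 - 2 = 2, so there are 2 Jordan blocks; the rank sequence gives block sizes [3, 1].

Assembling the blocks gives the Jordan form J above.

J = [[-1, 1, 0, 0], [0, -1, 1, 0], [0, 0, -1, 0], [0, 0, 0, -1]]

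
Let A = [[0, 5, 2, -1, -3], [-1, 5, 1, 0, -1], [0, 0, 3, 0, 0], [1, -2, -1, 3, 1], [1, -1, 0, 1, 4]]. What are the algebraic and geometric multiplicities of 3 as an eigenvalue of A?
The characteristic polynomial is (x - 3)^5, so the factor x - 3 appears with exponent 5: the algebraic multiplicity is 5.

rank(A - 3I) = 2, so the eigenspace has dimension 5 - 2 = 3: the geometric multiplicity is 3.

Since 3 < 5, A is not diagonalizable.

algebraic multiplicity 5, geometric multiplicity 3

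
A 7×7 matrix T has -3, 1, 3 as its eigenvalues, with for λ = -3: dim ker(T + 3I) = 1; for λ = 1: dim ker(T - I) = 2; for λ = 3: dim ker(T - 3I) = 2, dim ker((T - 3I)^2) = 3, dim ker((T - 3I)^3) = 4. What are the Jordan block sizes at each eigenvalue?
λ = -3: successive nullity increments [1] count blocks of size ≥ k; block sizes are [1].
λ = 1: successive nullity increments [2] count blocks of size ≥ k; block sizes are [1, 1].
λ = 3: successive nullity increments [2, 1, 1] count blocks of size ≥ k; block sizes are [3, 1].

Jordan blocks: (-3, 1), (1, 1), (1, 1), (3, 3), (3, 1)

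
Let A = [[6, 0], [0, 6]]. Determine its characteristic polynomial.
χ_A(x) = (x - 6)^2

xI - A = [[x - 6, 0], [0, x - 6]].

Expanding det(xI - A) along the first row:
det(xI - A) = + (x - 6)·det([[x - 6]]) - (0)·det([[0]]).

Evaluating gives χ_A(x) = x^2 - 12x + 36 = (x - 6)^2.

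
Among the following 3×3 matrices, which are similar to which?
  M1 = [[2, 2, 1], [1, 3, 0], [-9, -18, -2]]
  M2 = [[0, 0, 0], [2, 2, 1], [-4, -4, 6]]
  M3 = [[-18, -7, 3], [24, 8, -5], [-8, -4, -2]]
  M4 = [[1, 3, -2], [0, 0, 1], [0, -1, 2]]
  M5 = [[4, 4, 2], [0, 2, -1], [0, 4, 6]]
Characteristic polynomials: χ_{M1} = (x - 1)^3, χ_{M2} = x(x - 4)^2, χ_{M3} = (x + 4)^3, χ_{M4} = (x - 1)^3, χ_{M5} = (x - 4)^3.

{M1, M4}: invariant factors (x - 1)^3.

{M2}: invariant factors x(x - 4)^2.

{M3}: invariant factors (x + 4)^3.

{M5}: invariant factors x - 4, (x - 4)^2.

Matrices are similar if and only if their invariant-factor lists agree; the partition into similarity classes is {M1, M4}, {M2}, {M3}, {M5}.

4 classes: {M1, M4}, {M2}, {M3}, {M5}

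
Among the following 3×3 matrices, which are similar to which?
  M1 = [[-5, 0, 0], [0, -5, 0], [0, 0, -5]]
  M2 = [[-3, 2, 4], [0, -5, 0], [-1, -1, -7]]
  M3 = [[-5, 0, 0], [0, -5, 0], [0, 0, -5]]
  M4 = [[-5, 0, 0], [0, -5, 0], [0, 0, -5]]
2 classes: {M1, M3, M4}, {M2}

Characteristic polynomials: χ_{M1} = (x + 5)^3, χ_{M2} = (x + 5)^3, χ_{M3} = (x + 5)^3, χ_{M4} = (x + 5)^3.

{M1, M3, M4}: invariant factors x + 5, x + 5, x + 5.

{M2}: invariant factors x + 5, (x + 5)^2.

Matrices are similar if and only if their invariant-factor lists agree; the partition into similarity classes is {M1, M3, M4}, {M2}.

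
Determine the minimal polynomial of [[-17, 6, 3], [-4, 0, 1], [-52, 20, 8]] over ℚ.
The characteristic polynomial factors as (x + 2)^2(x + 5). The minimal polynomial is ∏(x - λ)^{k_λ} where k_λ is the size of the largest Jordan block at λ.

For λ = -5: rank(A + 5I) = 2, and the largest Jordan block has size 1 (the smallest k with rank((A + 5I)^k) = rank((A + 5I)^(k+1))).
For λ = -2: rank(A + 2I) = 2, and the largest Jordan block has size 2 (the smallest k with rank((A + 2I)^k) = rank((A + 2I)^(k+1))).

So m_A(x) = (x + 2)^2(x + 5).

m_A(x) = (x + 2)^2(x + 5)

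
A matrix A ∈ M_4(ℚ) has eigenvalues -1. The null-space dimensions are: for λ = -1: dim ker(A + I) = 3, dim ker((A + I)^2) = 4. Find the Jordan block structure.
λ = -1: successive nullity increments [3, 1] count blocks of size ≥ k; block sizes are [2, 1, 1].

Jordan blocks: (-1, 2), (-1, 1), (-1, 1)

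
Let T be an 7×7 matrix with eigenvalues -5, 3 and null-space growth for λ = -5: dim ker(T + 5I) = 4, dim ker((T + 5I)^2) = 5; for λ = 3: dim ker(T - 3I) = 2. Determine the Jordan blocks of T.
Jordan blocks: (-5, 2), (-5, 1), (-5, 1), (-5, 1), (3, 1), (3, 1)

λ = -5: successive nullity increments [4, 1] count blocks of size ≥ k; block sizes are [2, 1, 1, 1].
λ = 3: successive nullity increments [2] count blocks of size ≥ k; block sizes are [1, 1].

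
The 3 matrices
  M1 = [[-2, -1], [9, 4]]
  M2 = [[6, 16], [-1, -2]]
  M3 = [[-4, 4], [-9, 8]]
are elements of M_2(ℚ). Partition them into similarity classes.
2 classes: {M1}, {M2, M3}

Characteristic polynomials: χ_{M1} = (x - 1)^2, χ_{M2} = (x - 2)^2, χ_{M3} = (x - 2)^2.

{M1}: invariant factors (x - 1)^2.

{M2, M3}: invariant factors (x - 2)^2.

Matrices are similar if and only if their invariant-factor lists agree; the partition into similarity classes is {M1}, {M2, M3}.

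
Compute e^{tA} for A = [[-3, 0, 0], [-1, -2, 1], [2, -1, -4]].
e^{tA} = [[e^{-3*t}, 0, 0], [t*(t - 2)*e^{-3*t}/2, (t + 1)*e^{-3*t}, t*e^{-3*t}], [t*(4 - t)*e^{-3*t}/2, -t*e^{-3*t}, (1 - t)*e^{-3*t}]]

A has Jordan form J = [[-3, 1, 0], [0, -3, 1], [0, 0, -3]] with A = PJP^{-1}, so e^{tA} = P e^{tJ} P^{-1}.

For a Jordan block J_k(λ), e^{tJ_k(λ)} = e^{λt} · (I + tN + t^2 N^2/2! + ... + t^{k-1} N^{k-1}/(k-1)!) where N is the nilpotent superdiagonal part.

Assembling the blocks and conjugating back gives the entries of e^{tA} as shown above.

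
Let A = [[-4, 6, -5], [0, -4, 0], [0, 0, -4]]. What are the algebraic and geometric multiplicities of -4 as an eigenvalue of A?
algebraic multiplicity 3, geometric multiplicity 2

The characteristic polynomial is (x + 4)^3, so the factor x + 4 appears with exponent 3: the algebraic multiplicity is 3.

rank(A + 4I) = 1, so the eigenspace has dimension 3 - 1 = 2: the geometric multiplicity is 2.

Since 2 < 3, A is not diagonalizable.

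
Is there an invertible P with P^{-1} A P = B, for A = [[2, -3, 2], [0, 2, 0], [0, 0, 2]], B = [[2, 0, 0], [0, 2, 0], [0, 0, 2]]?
Both have characteristic polynomial (x - 2)^3, but the minimal polynomial of A is (x - 2)^2 while the minimal polynomial of B is x - 2. The minimal polynomial is a similarity invariant, so A and B are not similar.

No.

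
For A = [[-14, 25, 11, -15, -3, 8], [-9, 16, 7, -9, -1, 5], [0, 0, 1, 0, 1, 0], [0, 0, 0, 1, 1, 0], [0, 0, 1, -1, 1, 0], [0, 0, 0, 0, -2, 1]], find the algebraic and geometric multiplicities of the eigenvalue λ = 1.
The characteristic polynomial is (x - 1)^6, so the factor x - 1 appears with exponent 6: the algebraic multiplicity is 6.

rank(A - I) = 4, so the eigenspace has dimension 6 - 4 = 2: the geometric multiplicity is 2.

Since 2 < 6, A is not diagonalizable.

algebraic multiplicity 6, geometric multiplicity 2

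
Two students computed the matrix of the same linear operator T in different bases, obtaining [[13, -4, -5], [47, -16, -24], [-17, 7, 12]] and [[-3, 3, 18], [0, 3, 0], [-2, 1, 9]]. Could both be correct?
No.

Both have characteristic polynomial (x - 3)^3, but the minimal polynomial of A is (x - 3)^3 while the minimal polynomial of B is (x - 3)^2. The minimal polynomial is a similarity invariant, so A and B are not similar.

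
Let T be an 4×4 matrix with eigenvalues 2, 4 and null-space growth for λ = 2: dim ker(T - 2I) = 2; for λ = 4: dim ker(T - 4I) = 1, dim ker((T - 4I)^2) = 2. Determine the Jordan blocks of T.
Jordan blocks: (2, 1), (2, 1), (4, 2)

λ = 2: successive nullity increments [2] count blocks of size ≥ k; block sizes are [1, 1].
λ = 4: successive nullity increments [1, 1] count blocks of size ≥ k; block sizes are [2].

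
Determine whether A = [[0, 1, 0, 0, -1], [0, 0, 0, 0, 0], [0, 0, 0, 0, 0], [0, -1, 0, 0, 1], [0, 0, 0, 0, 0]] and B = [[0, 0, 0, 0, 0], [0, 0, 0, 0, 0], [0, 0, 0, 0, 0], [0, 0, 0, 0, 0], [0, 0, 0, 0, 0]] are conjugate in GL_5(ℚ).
No.

Both have characteristic polynomial x^5, but the minimal polynomial of A is x^2 while the minimal polynomial of B is x. The minimal polynomial is a similarity invariant, so A and B are not similar.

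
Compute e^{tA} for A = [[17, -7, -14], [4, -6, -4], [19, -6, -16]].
e^{tA} = [[(3*e^{7*t} - 2)*e^{-4*t}, (1 - e^{7*t})*e^{-4*t}, 2*(1 - e^{7*t})*e^{-4*t}], [4*t*e^{-4*t}, (1 - 2*t)*e^{-4*t}, -4*t*e^{-4*t}], [(-2*t + 3*e^{7*t} - 3)*e^{-4*t}, (t - e^{7*t} + 1)*e^{-4*t}, (2*t - 2*e^{7*t} + 3)*e^{-4*t}]]

A has Jordan form J = [[-4, 1, 0], [0, -4, 0], [0, 0, 3]] with A = PJP^{-1}, so e^{tA} = P e^{tJ} P^{-1}.

For a Jordan block J_k(λ), e^{tJ_k(λ)} = e^{λt} · (I + tN + t^2 N^2/2! + ... + t^{k-1} N^{k-1}/(k-1)!) where N is the nilpotent superdiagonal part.

Assembling the blocks and conjugating back gives the entries of e^{tA} as shown above.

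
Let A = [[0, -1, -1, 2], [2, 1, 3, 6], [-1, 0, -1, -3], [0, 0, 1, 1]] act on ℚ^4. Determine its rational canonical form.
The invariant factors of A (the non-unit diagonal entries of the Smith normal form of xI - A over ℚ[x]) are (x - 1)(x^3 + 3x + 2), each dividing the next. The characteristic polynomial is their product, (x - 1)(x^3 + 3x + 2).

The rational canonical form is the block-diagonal matrix of companion matrices C(f_i):
R = [[0, 0, 0, 2], [1, 0, 0, 1], [0, 1, 0, -3], [0, 0, 1, 1]].

Note the characteristic polynomial does not split into linear factors over ℚ, so A has no Jordan form over ℚ; the rational canonical form exists over any field.

R = [[0, 0, 0, 2], [1, 0, 0, 1], [0, 1, 0, -3], [0, 0, 1, 1]]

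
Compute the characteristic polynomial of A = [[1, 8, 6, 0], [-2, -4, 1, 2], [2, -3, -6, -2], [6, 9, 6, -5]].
xI - A = [[x - 1, -8, -6, 0], [2, x + 4, -1, -2], [-2, 3, x + 6, 2], [-6, -9, -6, x + 5]].

Expanding det(xI - A) along the first row:
det(xI - A) = + (x - 1)·det([[x + 4, -1, -2], [3, x + 6, 2], [-9, -6, x + 5]]) - (-8)·det([[2, -1, -2], [-2, x + 6, 2], [-6, -6, x + 5]]) + (-6)·det([[2, x + 4, -2], [-2, 3, 2], [-6, -9, x + 5]]) - (0)·det([[2, x + 4, -1], [-2, 3, x + 6], [-6, -9, -6]]).

Evaluating gives χ_A(x) = x^4 + 14x^3 + 60x^2 + 50x - 125 = (x - 1)(x + 5)^3.

χ_A(x) = (x - 1)(x + 5)^3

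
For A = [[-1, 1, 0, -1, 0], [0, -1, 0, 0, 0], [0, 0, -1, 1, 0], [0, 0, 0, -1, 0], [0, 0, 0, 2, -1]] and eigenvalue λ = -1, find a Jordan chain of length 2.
v_1 = [[-1, 1, 1, 0, 1]]^T, v_2 = [[1, 0, 0, 0, 0]]^T

We seek v_1 ∈ ker((A + I)^2) \ ker(A + I), then set v_{i+1} = (A + I) v_i.

One such chain is v_1 = [[-1, 1, 1, 0, 1]]^T, v_2 = [[1, 0, 0, 0, 0]]^T. Check: (A + I) v_2 = [[0, 0, 0, 0, 0]]^T = 0.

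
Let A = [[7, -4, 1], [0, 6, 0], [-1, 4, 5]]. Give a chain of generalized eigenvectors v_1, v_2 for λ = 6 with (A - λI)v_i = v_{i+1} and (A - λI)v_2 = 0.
v_1 = [[-4, -1, 1]]^T, v_2 = [[1, 0, -1]]^T

We seek v_1 ∈ ker((A - 6I)^2) \ ker(A - 6I), then set v_{i+1} = (A - 6I) v_i.

One such chain is v_1 = [[-4, -1, 1]]^T, v_2 = [[1, 0, -1]]^T. Check: (A - 6I) v_2 = [[0, 0, 0]]^T = 0.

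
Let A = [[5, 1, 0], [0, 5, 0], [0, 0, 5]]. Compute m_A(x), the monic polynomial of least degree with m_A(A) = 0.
The characteristic polynomial factors as (x - 5)^3. The minimal polynomial is ∏(x - λ)^{k_λ} where k_λ is the size of the largest Jordan block at λ.

For λ = 5: rank(A - 5I) = 1, and the largest Jordan block has size 2 (the smallest k with rank((A - 5I)^k) = rank((A - 5I)^(k+1))).

So m_A(x) = (x - 5)^2.

m_A(x) = (x - 5)^2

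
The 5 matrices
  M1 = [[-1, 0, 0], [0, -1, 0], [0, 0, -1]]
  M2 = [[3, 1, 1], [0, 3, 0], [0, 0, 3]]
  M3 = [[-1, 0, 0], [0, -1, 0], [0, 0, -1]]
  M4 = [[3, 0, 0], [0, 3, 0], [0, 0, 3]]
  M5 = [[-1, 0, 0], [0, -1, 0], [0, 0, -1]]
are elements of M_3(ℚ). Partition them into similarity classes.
Characteristic polynomials: χ_{M1} = (x + 1)^3, χ_{M2} = (x - 3)^3, χ_{M3} = (x + 1)^3, χ_{M4} = (x - 3)^3, χ_{M5} = (x + 1)^3.

{M1, M3, M5}: invariant factors x + 1, x + 1, x + 1.

{M2}: invariant factors x - 3, (x - 3)^2.

{M4}: invariant factors x - 3, x - 3, x - 3.

Matrices are similar if and only if their invariant-factor lists agree; the partition into similarity classes is {M1, M3, M5}, {M2}, {M4}.

3 classes: {M1, M3, M5}, {M2}, {M4}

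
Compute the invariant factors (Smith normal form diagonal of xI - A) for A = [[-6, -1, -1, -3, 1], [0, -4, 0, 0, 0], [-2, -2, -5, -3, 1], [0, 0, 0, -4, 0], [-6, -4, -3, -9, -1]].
x + 4, (x + 4)^2, (x + 4)^2

The Jordan structure of A has elementary divisors (x + 4)^2, (x + 4)^2, (x + 4). Arranging the block sizes at each eigenvalue in decreasing order and taking row products gives the invariant factors.

Invariant factors (smallest first, each dividing the next): x + 4, (x + 4)^2, (x + 4)^2.

Check: the last factor (x + 4)^2 is the minimal polynomial, and the product (x + 4)^5 is the characteristic polynomial.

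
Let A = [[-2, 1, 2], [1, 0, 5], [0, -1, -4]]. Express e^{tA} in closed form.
e^{tA} = [[(t^2 + 2)*e^{-2*t}/2, t*e^{-2*t}, t*(t + 4)*e^{-2*t}/2], [t*(t + 1)*e^{-2*t}, (2*t + 1)*e^{-2*t}, t*(t + 5)*e^{-2*t}], [-t^2*e^{-2*t}/2, -t*e^{-2*t}, (-t^2 - 4*t + 2)*e^{-2*t}/2]]

A has Jordan form J = [[-2, 1, 0], [0, -2, 1], [0, 0, -2]] with A = PJP^{-1}, so e^{tA} = P e^{tJ} P^{-1}.

For a Jordan block J_k(λ), e^{tJ_k(λ)} = e^{λt} · (I + tN + t^2 N^2/2! + ... + t^{k-1} N^{k-1}/(k-1)!) where N is the nilpotent superdiagonal part.

Assembling the blocks and conjugating back gives the entries of e^{tA} as shown above.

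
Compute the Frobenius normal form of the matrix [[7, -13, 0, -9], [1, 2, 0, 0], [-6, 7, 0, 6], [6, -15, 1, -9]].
R = [[0, 0, 0, -9], [1, 0, 0, 0], [0, 1, 0, 6], [0, 0, 1, 0]]

The invariant factors of A (the non-unit diagonal entries of the Smith normal form of xI - A over ℚ[x]) are (x^2 - 3)^2, each dividing the next. The characteristic polynomial is their product, (x^2 - 3)^2.

The rational canonical form is the block-diagonal matrix of companion matrices C(f_i):
R = [[0, 0, 0, -9], [1, 0, 0, 0], [0, 1, 0, 6], [0, 0, 1, 0]].

Note the characteristic polynomial does not split into linear factors over ℚ, so A has no Jordan form over ℚ; the rational canonical form exists over any field.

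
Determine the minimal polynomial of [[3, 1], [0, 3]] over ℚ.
m_A(x) = (x - 3)^2

The characteristic polynomial factors as (x - 3)^2. The minimal polynomial is ∏(x - λ)^{k_λ} where k_λ is the size of the largest Jordan block at λ.

For λ = 3: rank(A - 3I) = 1, and the largest Jordan block has size 2 (the smallest k with rank((A - 3I)^k) = rank((A - 3I)^(k+1))).

So m_A(x) = (x - 3)^2.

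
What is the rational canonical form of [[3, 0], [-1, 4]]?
The invariant factors of A (the non-unit diagonal entries of the Smith normal form of xI - A over ℚ[x]) are (x - 4)(x - 3), each dividing the next. The characteristic polynomial is their product, (x - 4)(x - 3).

The rational canonical form is the block-diagonal matrix of companion matrices C(f_i):
R = [[0, -12], [1, 7]].

R = [[0, -12], [1, 7]]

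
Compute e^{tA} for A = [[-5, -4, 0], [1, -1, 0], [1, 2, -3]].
A has Jordan form J = [[-3, 1, 0], [0, -3, 0], [0, 0, -3]] with A = PJP^{-1}, so e^{tA} = P e^{tJ} P^{-1}.

For a Jordan block J_k(λ), e^{tJ_k(λ)} = e^{λt} · (I + tN + t^2 N^2/2! + ... + t^{k-1} N^{k-1}/(k-1)!) where N is the nilpotent superdiagonal part.

Assembling the blocks and conjugating back gives the entries of e^{tA} as shown above.

e^{tA} = [[(1 - 2*t)*e^{-3*t}, -4*t*e^{-3*t}, 0], [t*e^{-3*t}, (2*t + 1)*e^{-3*t}, 0], [t*e^{-3*t}, 2*t*e^{-3*t}, e^{-3*t}]]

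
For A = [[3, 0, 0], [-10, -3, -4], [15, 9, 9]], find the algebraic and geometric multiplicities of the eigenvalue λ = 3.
The characteristic polynomial is (x - 3)^3, so the factor x - 3 appears with exponent 3: the algebraic multiplicity is 3.

rank(A - 3I) = 1, so the eigenspace has dimension 3 - 1 = 2: the geometric multiplicity is 2.

Since 2 < 3, A is not diagonalizable.

algebraic multiplicity 3, geometric multiplicity 2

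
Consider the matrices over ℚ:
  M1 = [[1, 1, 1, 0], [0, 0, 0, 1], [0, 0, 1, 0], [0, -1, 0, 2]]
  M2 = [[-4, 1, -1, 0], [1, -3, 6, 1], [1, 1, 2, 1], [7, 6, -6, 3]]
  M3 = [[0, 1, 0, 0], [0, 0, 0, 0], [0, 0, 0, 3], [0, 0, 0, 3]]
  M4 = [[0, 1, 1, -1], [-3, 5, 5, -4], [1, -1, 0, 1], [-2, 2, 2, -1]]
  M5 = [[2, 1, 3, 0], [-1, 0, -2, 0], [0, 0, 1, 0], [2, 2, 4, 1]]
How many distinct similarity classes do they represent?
Characteristic polynomials: χ_{M1} = (x - 1)^4, χ_{M2} = (x - 3)^2(x + 4)^2, χ_{M3} = x^3(x - 3), χ_{M4} = (x - 1)^4, χ_{M5} = (x - 1)^4.

{M1, M4, M5}: invariant factors x - 1, (x - 1)^3.

{M2}: invariant factors (x - 3)^2(x + 4)^2.

{M3}: invariant factors x, x^2(x - 3).

Matrices are similar if and only if their invariant-factor lists agree; the partition into similarity classes is {M1, M4, M5}, {M2}, {M3}.

3 classes: {M1, M4, M5}, {M2}, {M3}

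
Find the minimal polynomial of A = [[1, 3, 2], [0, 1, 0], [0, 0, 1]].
The characteristic polynomial factors as (x - 1)^3. The minimal polynomial is ∏(x - λ)^{k_λ} where k_λ is the size of the largest Jordan block at λ.

For λ = 1: rank(A - I) = 1, and the largest Jordan block has size 2 (the smallest k with rank((A - I)^k) = rank((A - I)^(k+1))).

So m_A(x) = (x - 1)^2.

m_A(x) = (x - 1)^2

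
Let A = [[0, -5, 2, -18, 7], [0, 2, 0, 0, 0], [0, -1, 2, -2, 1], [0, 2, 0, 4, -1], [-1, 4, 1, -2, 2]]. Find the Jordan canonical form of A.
J = [[2, 1, 0, 0, 0], [0, 2, 1, 0, 0], [0, 0, 2, 0, 0], [0, 0, 0, 2, 1], [0, 0, 0, 0, 2]]

The characteristic polynomial is det(xI - A) = (x - 2)^5, so the eigenvalues are 2 (algebraic multiplicity 5).

For λ = 2: rank(A - 2I) = 3, rank((A - 2I)^2) = 1, rank((A - 2I)^3) = 0. The eigenspace has dimension 5 - 3 = 2, so there are 2 Jordan blocks; the rank sequence gives block sizes [3, 2].

Assembling the blocks gives the Jordan form J above.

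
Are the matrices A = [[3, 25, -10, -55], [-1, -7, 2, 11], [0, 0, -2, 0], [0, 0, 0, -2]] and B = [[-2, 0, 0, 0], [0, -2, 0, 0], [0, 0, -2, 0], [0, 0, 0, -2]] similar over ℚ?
No.

Both have characteristic polynomial (x + 2)^4, but the minimal polynomial of A is (x + 2)^2 while the minimal polynomial of B is x + 2. The minimal polynomial is a similarity invariant, so A and B are not similar.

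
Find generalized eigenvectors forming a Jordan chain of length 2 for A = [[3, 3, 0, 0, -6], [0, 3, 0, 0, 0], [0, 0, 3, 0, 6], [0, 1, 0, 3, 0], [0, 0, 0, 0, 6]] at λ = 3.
v_1 = [[3, 1, 0, 1, 0]]^T, v_2 = [[3, 0, 0, 1, 0]]^T

We seek v_1 ∈ ker((A - 3I)^2) \ ker(A - 3I), then set v_{i+1} = (A - 3I) v_i.

One such chain is v_1 = [[3, 1, 0, 1, 0]]^T, v_2 = [[3, 0, 0, 1, 0]]^T. Check: (A - 3I) v_2 = [[0, 0, 0, 0, 0]]^T = 0.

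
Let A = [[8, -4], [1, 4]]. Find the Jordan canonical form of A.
The characteristic polynomial is det(xI - A) = (x - 6)^2, so the eigenvalues are 6 (algebraic multiplicity 2).

For λ = 6: rank(A - 6I) = 1, rank((A - 6I)^2) = 0. The eigenspace has dimension 2 - 1 = 1, so there is 1 Jordan block; the rank sequence gives block sizes [2].

Assembling the blocks gives the Jordan form J above.

J = [[6, 1], [0, 6]]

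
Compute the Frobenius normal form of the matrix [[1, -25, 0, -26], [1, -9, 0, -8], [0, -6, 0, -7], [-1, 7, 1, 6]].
The invariant factors of A (the non-unit diagonal entries of the Smith normal form of xI - A over ℚ[x]) are (x^2 + x + 2)^2, each dividing the next. The characteristic polynomial is their product, (x^2 + x + 2)^2.

The rational canonical form is the block-diagonal matrix of companion matrices C(f_i):
R = [[0, 0, 0, -4], [1, 0, 0, -4], [0, 1, 0, -5], [0, 0, 1, -2]].

Note the characteristic polynomial does not split into linear factors over ℚ, so A has no Jordan form over ℚ; the rational canonical form exists over any field.

R = [[0, 0, 0, -4], [1, 0, 0, -4], [0, 1, 0, -5], [0, 0, 1, -2]]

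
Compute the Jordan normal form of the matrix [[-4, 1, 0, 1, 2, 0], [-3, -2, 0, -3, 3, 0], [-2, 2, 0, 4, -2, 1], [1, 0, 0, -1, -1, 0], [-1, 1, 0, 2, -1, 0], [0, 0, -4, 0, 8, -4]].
The characteristic polynomial is det(xI - A) = (x + 2)^6, so the eigenvalues are -2 (algebraic multiplicity 6).

For λ = -2: rank(A + 2I) = 3, rank((A + 2I)^2) = 0. The eigenspace has dimension 6 - 3 = 3, so there are 3 Jordan blocks; the rank sequence gives block sizes [2, 2, 2].

Assembling the blocks gives the Jordan form J above.

J = [[-2, 1, 0, 0, 0, 0], [0, -2, 0, 0, 0, 0], [0, 0, -2, 1, 0, 0], [0, 0, 0, -2, 0, 0], [0, 0, 0, 0, -2, 1], [0, 0, 0, 0, 0, -2]]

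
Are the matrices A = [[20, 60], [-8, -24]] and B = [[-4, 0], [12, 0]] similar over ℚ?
Two matrices over a field are similar if and only if they have the same invariant factors.

Both A and B have characteristic polynomial x(x + 4) and minimal polynomial x(x + 4). Computing further, both have invariant factors x(x + 4). Hence A and B are similar.

Yes.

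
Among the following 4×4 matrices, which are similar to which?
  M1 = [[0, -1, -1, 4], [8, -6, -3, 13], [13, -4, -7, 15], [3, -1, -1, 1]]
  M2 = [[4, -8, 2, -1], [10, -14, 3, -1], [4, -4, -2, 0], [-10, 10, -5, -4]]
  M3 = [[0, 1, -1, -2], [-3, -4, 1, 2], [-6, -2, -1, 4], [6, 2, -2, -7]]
Characteristic polynomials: χ_{M1} = (x + 3)^4, χ_{M2} = (x + 4)^4, χ_{M3} = (x + 3)^4.

{M1}: invariant factors (x + 3)^2, (x + 3)^2.

{M2}: invariant factors x + 4, (x + 4)^3.

{M3}: invariant factors x + 3, x + 3, (x + 3)^2.

Matrices are similar if and only if their invariant-factor lists agree; the partition into similarity classes is {M1}, {M2}, {M3}.

3 classes: {M1}, {M2}, {M3}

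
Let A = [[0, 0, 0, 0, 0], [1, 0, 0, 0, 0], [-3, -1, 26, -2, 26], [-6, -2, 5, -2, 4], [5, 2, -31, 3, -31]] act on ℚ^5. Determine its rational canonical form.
The invariant factors of A (the non-unit diagonal entries of the Smith normal form of xI - A over ℚ[x]) are x^2(x - 1)(x + 4)^2, each dividing the next. The characteristic polynomial is their product, x^2(x - 1)(x + 4)^2.

The rational canonical form is the block-diagonal matrix of companion matrices C(f_i):
R = [[0, 0, 0, 0, 0], [1, 0, 0, 0, 0], [0, 1, 0, 0, 16], [0, 0, 1, 0, -8], [0, 0, 0, 1, -7]].

R = [[0, 0, 0, 0, 0], [1, 0, 0, 0, 0], [0, 1, 0, 0, 16], [0, 0, 1, 0, -8], [0, 0, 0, 1, -7]]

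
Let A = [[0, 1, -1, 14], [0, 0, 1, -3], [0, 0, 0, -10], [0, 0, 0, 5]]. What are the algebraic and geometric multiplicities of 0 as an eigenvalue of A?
algebraic multiplicity 3, geometric multiplicity 1

The characteristic polynomial is x^3(x - 5), so the factor x appears with exponent 3: the algebraic multiplicity is 3.

rank(A) = 3, so the eigenspace has dimension 4 - 3 = 1: the geometric multiplicity is 1.

Since 1 < 3, A is not diagonalizable.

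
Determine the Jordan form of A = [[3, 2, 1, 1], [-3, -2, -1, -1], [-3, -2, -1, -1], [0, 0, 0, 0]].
The characteristic polynomial is det(xI - A) = x^4, so the eigenvalues are 0 (algebraic multiplicity 4).

For λ = 0: rank(A) = 1, rank(A^2) = 0. The eigenspace has dimension 4 - 1 = 3, so there are 3 Jordan blocks; the rank sequence gives block sizes [2, 1, 1].

Assembling the blocks gives the Jordan form J above.

J = [[0, 1, 0, 0], [0, 0, 0, 0], [0, 0, 0, 0], [0, 0, 0, 0]]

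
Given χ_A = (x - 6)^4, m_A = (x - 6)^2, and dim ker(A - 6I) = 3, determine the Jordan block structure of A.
Jordan blocks: (6, 2), (6, 1), (6, 1)

λ = 6: algebraic multiplicity 4 (exponent in χ_A), largest block size 2 (exponent in m_A), 3 blocks (geometric multiplicity). These force block sizes [2, 1, 1].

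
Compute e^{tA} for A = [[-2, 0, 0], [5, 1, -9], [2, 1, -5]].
A has Jordan form J = [[-2, 1, 0], [0, -2, 1], [0, 0, -2]] with A = PJP^{-1}, so e^{tA} = P e^{tJ} P^{-1}.

For a Jordan block J_k(λ), e^{tJ_k(λ)} = e^{λt} · (I + tN + t^2 N^2/2! + ... + t^{k-1} N^{k-1}/(k-1)!) where N is the nilpotent superdiagonal part.

Assembling the blocks and conjugating back gives the entries of e^{tA} as shown above.

e^{tA} = [[e^{-2*t}, 0, 0], [t*(10 - 3*t)*e^{-2*t}/2, (3*t + 1)*e^{-2*t}, -9*t*e^{-2*t}], [t*(4 - t)*e^{-2*t}/2, t*e^{-2*t}, (1 - 3*t)*e^{-2*t}]]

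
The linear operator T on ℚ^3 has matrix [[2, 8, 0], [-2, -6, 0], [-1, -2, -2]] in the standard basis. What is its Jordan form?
J = [[-2, 1, 0], [0, -2, 0], [0, 0, -2]]

The characteristic polynomial is det(xI - A) = (x + 2)^3, so the eigenvalues are -2 (algebraic multiplicity 3).

For λ = -2: rank(A + 2I) = 1, rank((A + 2I)^2) = 0. The eigenspace has dimension 3 - 1 = 2, so there are 2 Jordan blocks; the rank sequence gives block sizes [2, 1].

Assembling the blocks gives the Jordan form J above.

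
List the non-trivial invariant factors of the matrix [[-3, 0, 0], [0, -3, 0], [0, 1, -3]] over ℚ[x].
The Jordan structure of A has elementary divisors (x + 3)^2, (x + 3). Arranging the block sizes at each eigenvalue in decreasing order and taking row products gives the invariant factors.

Invariant factors (smallest first, each dividing the next): x + 3, (x + 3)^2.

Check: the last factor (x + 3)^2 is the minimal polynomial, and the product (x + 3)^3 is the characteristic polynomial.

x + 3, (x + 3)^2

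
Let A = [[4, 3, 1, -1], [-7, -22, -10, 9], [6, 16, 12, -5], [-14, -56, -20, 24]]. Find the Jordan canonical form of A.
The characteristic polynomial is det(xI - A) = (x - 6)^2(x - 3)^2, so the eigenvalues are 3 (algebraic multiplicity 2), 6 (algebraic multiplicity 2).

For λ = 3: rank(A - 3I) = 3, rank((A - 3I)^2) = 2. The eigenspace has dimension 4 - 3 = 1, so there is 1 Jordan block; the rank sequence gives block sizes [2].

For λ = 6: rank(A - 6I) = 3, rank((A - 6I)^2) = 2. The eigenspace has dimension 4 - 3 = 1, so there is 1 Jordan block; the rank sequence gives block sizes [2].

Assembling the blocks gives the Jordan form J above.

J = [[3, 1, 0, 0], [0, 3, 0, 0], [0, 0, 6, 1], [0, 0, 0, 6]]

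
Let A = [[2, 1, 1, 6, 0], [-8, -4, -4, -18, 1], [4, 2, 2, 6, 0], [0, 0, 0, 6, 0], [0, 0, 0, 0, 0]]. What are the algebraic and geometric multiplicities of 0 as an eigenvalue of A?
The characteristic polynomial is x^4(x - 6), so the factor x appears with exponent 4: the algebraic multiplicity is 4.

rank(A) = 3, so the eigenspace has dimension 5 - 3 = 2: the geometric multiplicity is 2.

Since 2 < 4, A is not diagonalizable.

algebraic multiplicity 4, geometric multiplicity 2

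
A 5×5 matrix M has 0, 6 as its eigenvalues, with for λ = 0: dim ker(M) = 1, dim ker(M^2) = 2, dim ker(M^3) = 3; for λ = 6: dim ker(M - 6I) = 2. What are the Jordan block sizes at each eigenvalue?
λ = 0: successive nullity increments [1, 1, 1] count blocks of size ≥ k; block sizes are [3].
λ = 6: successive nullity increments [2] count blocks of size ≥ k; block sizes are [1, 1].

Jordan blocks: (0, 3), (6, 1), (6, 1)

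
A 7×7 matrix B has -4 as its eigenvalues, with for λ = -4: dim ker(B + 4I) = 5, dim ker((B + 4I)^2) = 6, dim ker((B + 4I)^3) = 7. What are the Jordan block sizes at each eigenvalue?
λ = -4: successive nullity increments [5, 1, 1] count blocks of size ≥ k; block sizes are [3, 1, 1, 1, 1].

Jordan blocks: (-4, 3), (-4, 1), (-4, 1), (-4, 1), (-4, 1)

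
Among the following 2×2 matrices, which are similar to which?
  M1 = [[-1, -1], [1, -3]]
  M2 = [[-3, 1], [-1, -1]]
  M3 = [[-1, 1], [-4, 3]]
2 classes: {M1, M2}, {M3}

Characteristic polynomials: χ_{M1} = (x + 2)^2, χ_{M2} = (x + 2)^2, χ_{M3} = (x - 1)^2.

{M1, M2}: invariant factors (x + 2)^2.

{M3}: invariant factors (x - 1)^2.

Matrices are similar if and only if their invariant-factor lists agree; the partition into similarity classes is {M1, M2}, {M3}.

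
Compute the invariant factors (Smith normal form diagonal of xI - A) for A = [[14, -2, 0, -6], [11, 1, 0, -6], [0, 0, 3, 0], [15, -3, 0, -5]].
x - 3, (x - 4)(x - 3)^2

The Jordan structure of A has elementary divisors (x - 3)^2, (x - 3), (x - 4). Arranging the block sizes at each eigenvalue in decreasing order and taking row products gives the invariant factors.

Invariant factors (smallest first, each dividing the next): x - 3, (x - 4)(x - 3)^2.

Check: the last factor (x - 4)(x - 3)^2 is the minimal polynomial, and the product (x - 4)(x - 3)^3 is the characteristic polynomial.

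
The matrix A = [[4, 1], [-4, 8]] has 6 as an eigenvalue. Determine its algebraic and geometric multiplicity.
algebraic multiplicity 2, geometric multiplicity 1

The characteristic polynomial is (x - 6)^2, so the factor x - 6 appears with exponent 2: the algebraic multiplicity is 2.

rank(A - 6I) = 1, so the eigenspace has dimension 2 - 1 = 1: the geometric multiplicity is 1.

Since 1 < 2, A is not diagonalizable.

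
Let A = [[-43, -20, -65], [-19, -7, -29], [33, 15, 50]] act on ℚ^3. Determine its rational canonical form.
The invariant factors of A (the non-unit diagonal entries of the Smith normal form of xI - A over ℚ[x]) are x^3 + x + 5, each dividing the next. The characteristic polynomial is their product, x^3 + x + 5.

The rational canonical form is the block-diagonal matrix of companion matrices C(f_i):
R = [[0, 0, -5], [1, 0, -1], [0, 1, 0]].

Note the characteristic polynomial does not split into linear factors over ℚ, so A has no Jordan form over ℚ; the rational canonical form exists over any field.

R = [[0, 0, -5], [1, 0, -1], [0, 1, 0]]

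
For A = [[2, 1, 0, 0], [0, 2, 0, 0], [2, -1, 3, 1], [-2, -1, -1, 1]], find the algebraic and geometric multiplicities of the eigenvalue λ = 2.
algebraic multiplicity 4, geometric multiplicity 2

The characteristic polynomial is (x - 2)^4, so the factor x - 2 appears with exponent 4: the algebraic multiplicity is 4.

rank(A - 2I) = 2, so the eigenspace has dimension 4 - 2 = 2: the geometric multiplicity is 2.

Since 2 < 4, A is not diagonalizable.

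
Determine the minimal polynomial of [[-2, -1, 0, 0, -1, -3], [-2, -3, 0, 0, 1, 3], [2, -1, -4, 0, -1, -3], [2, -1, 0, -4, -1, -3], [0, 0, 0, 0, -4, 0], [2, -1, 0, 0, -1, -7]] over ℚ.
The characteristic polynomial factors as (x + 4)^6. The minimal polynomial is ∏(x - λ)^{k_λ} where k_λ is the size of the largest Jordan block at λ.

For λ = -4: rank(A + 4I) = 1, and the largest Jordan block has size 2 (the smallest k with rank((A + 4I)^k) = rank((A + 4I)^(k+1))).

So m_A(x) = (x + 4)^2.

m_A(x) = (x + 4)^2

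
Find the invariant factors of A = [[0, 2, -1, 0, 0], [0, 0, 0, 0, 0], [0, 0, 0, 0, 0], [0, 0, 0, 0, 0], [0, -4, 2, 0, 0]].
x, x, x, x^2

The Jordan structure of A has elementary divisors x^2, x, x, x. Arranging the block sizes at each eigenvalue in decreasing order and taking row products gives the invariant factors.

Invariant factors (smallest first, each dividing the next): x, x, x, x^2.

Check: the last factor x^2 is the minimal polynomial, and the product x^5 is the characteristic polynomial.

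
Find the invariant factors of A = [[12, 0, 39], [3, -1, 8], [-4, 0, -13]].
x(x + 1)^2

The Jordan structure of A has elementary divisors (x + 1)^2, x. Arranging the block sizes at each eigenvalue in decreasing order and taking row products gives the invariant factors.

Invariant factors (smallest first, each dividing the next): x(x + 1)^2.

Check: the last factor x(x + 1)^2 is the minimal polynomial, and the product x(x + 1)^2 is the characteristic polynomial.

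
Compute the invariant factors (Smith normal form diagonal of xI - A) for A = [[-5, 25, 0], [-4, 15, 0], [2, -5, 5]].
x - 5, (x - 5)^2

The Jordan structure of A has elementary divisors (x - 5)^2, (x - 5). Arranging the block sizes at each eigenvalue in decreasing order and taking row products gives the invariant factors.

Invariant factors (smallest first, each dividing the next): x - 5, (x - 5)^2.

Check: the last factor (x - 5)^2 is the minimal polynomial, and the product (x - 5)^3 is the characteristic polynomial.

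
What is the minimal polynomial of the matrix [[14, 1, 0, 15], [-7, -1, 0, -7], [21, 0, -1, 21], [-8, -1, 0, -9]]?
The characteristic polynomial factors as (x - 6)(x + 1)^3. The minimal polynomial is ∏(x - λ)^{k_λ} where k_λ is the size of the largest Jordan block at λ.

For λ = -1: rank(A + I) = 2, and the largest Jordan block has size 2 (the smallest k with rank((A + I)^k) = rank((A + I)^(k+1))).
For λ = 6: rank(A - 6I) = 3, and the largest Jordan block has size 1 (the smallest k with rank((A - 6I)^k) = rank((A - 6I)^(k+1))).

So m_A(x) = (x - 6)(x + 1)^2.

m_A(x) = (x - 6)(x + 1)^2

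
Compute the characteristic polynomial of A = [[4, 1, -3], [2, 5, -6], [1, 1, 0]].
χ_A(x) = (x - 3)^3

xI - A = [[x - 4, -1, 3], [-2, x - 5, 6], [-1, -1, x]].

Expanding det(xI - A) along the first row:
det(xI - A) = + (x - 4)·det([[x - 5, 6], [-1, x]]) - (-1)·det([[-2, 6], [-1, x]]) + (3)·det([[-2, x - 5], [-1, -1]]).

Evaluating gives χ_A(x) = x^3 - 9x^2 + 27x - 27 = (x - 3)^3.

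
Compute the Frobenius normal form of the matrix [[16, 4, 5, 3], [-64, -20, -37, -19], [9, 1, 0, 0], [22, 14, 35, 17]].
R = [[4, 0, 0, 0], [0, 0, 0, 16], [0, 1, 0, -24], [0, 0, 1, 9]]

The invariant factors of A (the non-unit diagonal entries of the Smith normal form of xI - A over ℚ[x]) are x - 4, (x - 4)^2(x - 1), each dividing the next. The characteristic polynomial is their product, (x - 4)^3(x - 1).

The rational canonical form is the block-diagonal matrix of companion matrices C(f_i):
R = [[4, 0, 0, 0], [0, 0, 0, 16], [0, 1, 0, -24], [0, 0, 1, 9]].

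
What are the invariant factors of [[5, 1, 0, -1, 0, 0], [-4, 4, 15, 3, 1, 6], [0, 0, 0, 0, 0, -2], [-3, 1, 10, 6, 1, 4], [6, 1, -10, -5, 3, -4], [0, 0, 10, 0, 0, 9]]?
The Jordan structure of A has elementary divisors (x - 4)^3, (x - 5)^2, (x - 5). Arranging the block sizes at each eigenvalue in decreasing order and taking row products gives the invariant factors.

Invariant factors (smallest first, each dividing the next): x - 5, (x - 5)^2(x - 4)^3.

Check: the last factor (x - 5)^2(x - 4)^3 is the minimal polynomial, and the product (x - 5)^3(x - 4)^3 is the characteristic polynomial.

x - 5, (x - 5)^2(x - 4)^3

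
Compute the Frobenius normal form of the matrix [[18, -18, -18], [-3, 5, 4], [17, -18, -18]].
R = [[0, 0, -18], [1, 0, 0], [0, 1, 5]]

The invariant factors of A (the non-unit diagonal entries of the Smith normal form of xI - A over ℚ[x]) are (x - 3)(x^2 - 2x - 6), each dividing the next. The characteristic polynomial is their product, (x - 3)(x^2 - 2x - 6).

The rational canonical form is the block-diagonal matrix of companion matrices C(f_i):
R = [[0, 0, -18], [1, 0, 0], [0, 1, 5]].

Note the characteristic polynomial does not split into linear factors over ℚ, so A has no Jordan form over ℚ; the rational canonical form exists over any field.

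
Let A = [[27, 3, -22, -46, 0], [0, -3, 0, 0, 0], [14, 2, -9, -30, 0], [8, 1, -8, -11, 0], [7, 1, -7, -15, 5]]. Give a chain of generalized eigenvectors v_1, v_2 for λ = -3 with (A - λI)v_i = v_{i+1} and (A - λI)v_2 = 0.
We seek v_1 ∈ ker((A + 3I)^2) \ ker(A + 3I), then set v_{i+1} = (A + 3I) v_i.

One such chain is v_1 = [[3, 1, 2, 1, 1]]^T, v_2 = [[3, 0, 2, 1, 1]]^T. Check: (A + 3I) v_2 = [[0, 0, 0, 0, 0]]^T = 0.

v_1 = [[3, 1, 2, 1, 1]]^T, v_2 = [[3, 0, 2, 1, 1]]^T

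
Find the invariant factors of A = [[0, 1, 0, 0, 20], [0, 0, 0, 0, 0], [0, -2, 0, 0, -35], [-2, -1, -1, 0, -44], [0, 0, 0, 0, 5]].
The Jordan structure of A has elementary divisors x^2, x^2, (x - 5). Arranging the block sizes at each eigenvalue in decreasing order and taking row products gives the invariant factors.

Invariant factors (smallest first, each dividing the next): x^2, x^2(x - 5).

Check: the last factor x^2(x - 5) is the minimal polynomial, and the product x^4(x - 5) is the characteristic polynomial.

x^2, x^2(x - 5)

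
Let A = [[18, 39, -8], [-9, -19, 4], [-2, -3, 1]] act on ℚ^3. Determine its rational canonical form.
R = [[0, 0, 1], [1, 0, -4], [0, 1, 0]]

The invariant factors of A (the non-unit diagonal entries of the Smith normal form of xI - A over ℚ[x]) are x^3 + 4x - 1, each dividing the next. The characteristic polynomial is their product, x^3 + 4x - 1.

The rational canonical form is the block-diagonal matrix of companion matrices C(f_i):
R = [[0, 0, 1], [1, 0, -4], [0, 1, 0]].

Note the characteristic polynomial does not split into linear factors over ℚ, so A has no Jordan form over ℚ; the rational canonical form exists over any field.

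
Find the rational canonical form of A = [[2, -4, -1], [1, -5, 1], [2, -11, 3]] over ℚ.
R = [[0, 0, -3], [1, 0, 2], [0, 1, 0]]

The invariant factors of A (the non-unit diagonal entries of the Smith normal form of xI - A over ℚ[x]) are x^3 - 2x + 3, each dividing the next. The characteristic polynomial is their product, x^3 - 2x + 3.

The rational canonical form is the block-diagonal matrix of companion matrices C(f_i):
R = [[0, 0, -3], [1, 0, 2], [0, 1, 0]].

Note the characteristic polynomial does not split into linear factors over ℚ, so A has no Jordan form over ℚ; the rational canonical form exists over any field.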